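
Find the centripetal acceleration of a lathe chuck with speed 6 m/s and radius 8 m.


Given: v = 6 m/s, r = 8 m
Using a_c = v^2 / r
a_c = 6^2 / 8
a_c = 36 / 8
a_c = 9/2 m/s^2

9/2 m/s^2


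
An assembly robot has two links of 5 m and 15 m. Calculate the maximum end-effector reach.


Given: L1 = 5 m, L2 = 15 m
For a 2-link planar arm, max reach = L1 + L2 (fully extended)
Max reach = 5 + 15
Max reach = 20 m

20 m


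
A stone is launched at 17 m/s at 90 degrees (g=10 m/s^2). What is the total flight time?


Given: v0 = 17 m/s, theta = 90 deg, g = 10 m/s^2
sin(90) = 1
Using T = 2*v0*sin(theta) / g
T = 2*17*1 / 10
T = 34 / 10
T = 17/5 s

17/5 s


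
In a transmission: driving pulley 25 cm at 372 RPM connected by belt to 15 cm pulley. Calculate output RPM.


Given: D1 = 25 cm, w1 = 372 RPM, D2 = 15 cm
Using D1*w1 = D2*w2
w2 = D1*w1 / D2
w2 = 25*372 / 15
w2 = 9300 / 15
w2 = 620 RPM

620 RPM


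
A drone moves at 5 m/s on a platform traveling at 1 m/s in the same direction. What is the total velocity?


Given: object velocity = 5 m/s, platform velocity = 1 m/s (same direction)
Using classical velocity addition: v_total = v_object + v_platform
v_total = 5 + 1
v_total = 6 m/s

6 m/s


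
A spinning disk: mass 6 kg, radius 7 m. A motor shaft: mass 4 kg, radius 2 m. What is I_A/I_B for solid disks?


Given: M1=6 kg, R1=7 m, M2=4 kg, R2=2 m
For a disk: I = (1/2)*M*R^2, so I_A/I_B = (M1*R1^2)/(M2*R2^2)
M1*R1^2 = 6*49 = 294
M2*R2^2 = 4*4 = 16
I_A/I_B = 294/16 = 147/8

147/8


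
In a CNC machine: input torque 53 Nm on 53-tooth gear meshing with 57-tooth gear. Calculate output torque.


Given: N1 = 53, N2 = 57, T1 = 53 Nm
Using T2/T1 = N2/N1
T2 = T1 * N2 / N1
T2 = 53 * 57 / 53
T2 = 3021 / 53
T2 = 57 Nm

57 Nm


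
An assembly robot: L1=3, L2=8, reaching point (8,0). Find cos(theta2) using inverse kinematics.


Given: L1 = 3, L2 = 8, target (x, y) = (8, 0)
Using cos(theta2) = (x^2 + y^2 - L1^2 - L2^2) / (2*L1*L2)
x^2 + y^2 = 8^2 + 0 = 64
L1^2 + L2^2 = 9 + 64 = 73
Numerator = 64 - 73 = -9
Denominator = 2*3*8 = 48
cos(theta2) = -9/48 = -3/16

-3/16


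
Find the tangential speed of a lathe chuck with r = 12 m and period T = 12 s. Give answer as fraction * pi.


Given: radius r = 12 m, period T = 12 s
Using v = 2*pi*r / T
v = 2*pi*12 / 12
v = 24*pi / 12
v = 2*pi m/s

2*pi m/s


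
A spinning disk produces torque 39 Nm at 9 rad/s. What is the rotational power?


Given: tau = 39 Nm, omega = 9 rad/s
Using P = tau * omega
P = 39 * 9
P = 351 W

351 W


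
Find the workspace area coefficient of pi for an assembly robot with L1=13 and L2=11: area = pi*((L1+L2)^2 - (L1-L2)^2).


Given: L1 = 13, L2 = 11
(L1+L2)^2 = (24)^2 = 576
(L1-L2)^2 = (2)^2 = 4
Difference = 576 - 4 = 572
This equals 4*L1*L2 = 4*13*11 = 572
Workspace area = 572*pi

572


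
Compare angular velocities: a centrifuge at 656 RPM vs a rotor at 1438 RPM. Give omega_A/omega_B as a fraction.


Given: RPM_A = 656, RPM_B = 1438
omega = 2*pi*RPM/60, so omega_A/omega_B = RPM_A / RPM_B
omega_A/omega_B = 656 / 1438
omega_A/omega_B = 328/719

328/719


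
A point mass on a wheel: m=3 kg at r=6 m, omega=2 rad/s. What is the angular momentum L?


Given: m = 3 kg, r = 6 m, omega = 2 rad/s
For a point mass: I = m*r^2
I = 3*6^2 = 3*36 = 108
L = I*omega = 108*2
L = 216 kg*m^2/s

216 kg*m^2/s


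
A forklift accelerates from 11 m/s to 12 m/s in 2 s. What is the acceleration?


Given: initial velocity v0 = 11 m/s, final velocity v = 12 m/s, time t = 2 s
Using a = (v - v0) / t
a = (12 - 11) / 2
a = 1 / 2
a = 1/2 m/s^2

1/2 m/s^2


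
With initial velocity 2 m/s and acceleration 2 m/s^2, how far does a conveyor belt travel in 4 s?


Given: v0 = 2 m/s, a = 2 m/s^2, t = 4 s
Using s = v0*t + (1/2)*a*t^2
s = 2*4 + (1/2)*2*4^2
s = 8 + (1/2)*32
s = 8 + 16
s = 24

24 m


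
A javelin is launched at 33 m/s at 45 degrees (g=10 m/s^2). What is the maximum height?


Given: v0 = 33 m/s, theta = 45 deg, g = 10 m/s^2
sin^2(45) = 1/2
Using H = v0^2 * sin^2(theta) / (2*g)
H = 33^2 * 1/2 / (2*10)
H = 1089 * 1/2 / 20
H = 1089/2 / 20
H = 1089/40 m

1089/40 m


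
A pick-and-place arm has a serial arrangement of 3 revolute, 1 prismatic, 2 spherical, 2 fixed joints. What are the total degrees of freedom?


Given: serial robot with 3 revolute, 1 prismatic, 2 spherical, 2 fixed joints
DOF contribution per joint type: revolute=1, prismatic=1, spherical=3, fixed=0
DOF = 3*1 + 1*1 + 2*3 + 2*0
DOF = 10

10


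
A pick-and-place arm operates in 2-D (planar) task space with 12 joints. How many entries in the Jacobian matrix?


Given: task space dimension = 2, joints = 12
Jacobian is a 2 x 12 matrix
Total entries = rows * columns
Total = 2 * 12
Total = 24

24


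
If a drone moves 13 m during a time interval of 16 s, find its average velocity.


Given: distance d = 13 m, time t = 16 s
Using v = d / t
v = 13 / 16
v = 13/16 m/s

13/16 m/s


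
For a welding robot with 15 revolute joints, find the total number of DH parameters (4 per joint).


Given: 15 joints, 4 DH parameters per joint (d, theta, a, alpha)
Total DH parameters = number_of_joints * 4
Total = 15 * 4
Total = 60

60


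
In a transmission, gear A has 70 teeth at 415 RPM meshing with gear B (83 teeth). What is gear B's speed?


Given: N1 = 70 teeth, w1 = 415 RPM, N2 = 83 teeth
Using N1*w1 = N2*w2
w2 = N1*w1 / N2
w2 = 70*415 / 83
w2 = 29050 / 83
w2 = 350 RPM

350 RPM


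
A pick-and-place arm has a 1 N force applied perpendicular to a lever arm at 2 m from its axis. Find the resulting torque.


Given: F = 1 N, r = 2 m, angle = 90 deg (perpendicular)
Using tau = F * r * sin(90)
sin(90) = 1
tau = 1 * 2 * 1
tau = 2 Nm

2 Nm


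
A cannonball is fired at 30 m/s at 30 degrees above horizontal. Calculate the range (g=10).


Given: v0 = 30 m/s, theta = 30 deg, g = 10 m/s^2
sin(2*30) = sin(60) = sqrt(3)/2
Using R = v0^2 * sin(2*theta) / g
R = 30^2 * (sqrt(3)/2) / 10
R = 900 * sqrt(3) / 20
R = 45*sqrt(3) m

45*sqrt(3) m


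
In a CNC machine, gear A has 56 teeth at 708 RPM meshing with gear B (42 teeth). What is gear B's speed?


Given: N1 = 56 teeth, w1 = 708 RPM, N2 = 42 teeth
Using N1*w1 = N2*w2
w2 = N1*w1 / N2
w2 = 56*708 / 42
w2 = 39648 / 42
w2 = 944 RPM

944 RPM


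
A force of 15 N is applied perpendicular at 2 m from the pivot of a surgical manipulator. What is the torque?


Given: F = 15 N, r = 2 m, angle = 90 deg (perpendicular)
Using tau = F * r * sin(90)
sin(90) = 1
tau = 15 * 2 * 1
tau = 30 Nm

30 Nm


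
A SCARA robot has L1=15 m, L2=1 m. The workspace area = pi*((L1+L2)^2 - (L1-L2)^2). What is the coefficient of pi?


Given: L1 = 15, L2 = 1
(L1+L2)^2 = (16)^2 = 256
(L1-L2)^2 = (14)^2 = 196
Difference = 256 - 196 = 60
This equals 4*L1*L2 = 4*15*1 = 60
Workspace area = 60*pi

60


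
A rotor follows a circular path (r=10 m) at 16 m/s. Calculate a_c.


Given: v = 16 m/s, r = 10 m
Using a_c = v^2 / r
a_c = 16^2 / 10
a_c = 256 / 10
a_c = 128/5 m/s^2

128/5 m/s^2


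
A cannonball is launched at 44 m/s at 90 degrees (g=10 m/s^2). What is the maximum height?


Given: v0 = 44 m/s, theta = 90 deg, g = 10 m/s^2
sin^2(90) = 1
Using H = v0^2 * sin^2(theta) / (2*g)
H = 44^2 * 1 / (2*10)
H = 1936 * 1 / 20
H = 1936 / 20
H = 484/5 m

484/5 m


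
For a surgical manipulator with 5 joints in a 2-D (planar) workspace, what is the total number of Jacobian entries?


Given: task space dimension = 2, joints = 5
Jacobian is a 2 x 5 matrix
Total entries = rows * columns
Total = 2 * 5
Total = 10

10


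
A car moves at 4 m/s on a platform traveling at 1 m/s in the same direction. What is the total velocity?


Given: object velocity = 4 m/s, platform velocity = 1 m/s (same direction)
Using classical velocity addition: v_total = v_object + v_platform
v_total = 4 + 1
v_total = 5 m/s

5 m/s


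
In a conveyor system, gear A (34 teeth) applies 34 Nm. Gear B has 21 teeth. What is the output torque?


Given: N1 = 34, N2 = 21, T1 = 34 Nm
Using T2/T1 = N2/N1
T2 = T1 * N2 / N1
T2 = 34 * 21 / 34
T2 = 714 / 34
T2 = 21 Nm

21 Nm


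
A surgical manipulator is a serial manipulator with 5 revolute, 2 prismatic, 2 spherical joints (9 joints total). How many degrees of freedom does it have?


Given: serial robot with 5 revolute, 2 prismatic, 2 spherical joints
DOF contribution per joint type: revolute=1, prismatic=1, spherical=3, fixed=0
DOF = 5*1 + 2*1 + 2*3
DOF = 13

13


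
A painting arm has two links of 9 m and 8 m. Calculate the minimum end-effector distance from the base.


Given: L1 = 9 m, L2 = 8 m
For a 2-link planar arm, min reach = |L1 - L2| (second link folded back)
Min reach = |9 - 8|
Min reach = 1 m

1 m


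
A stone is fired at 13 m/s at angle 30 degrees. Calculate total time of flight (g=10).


Given: v0 = 13 m/s, theta = 30 deg, g = 10 m/s^2
sin(30) = 1/2
Using T = 2*v0*sin(theta) / g
T = 2*13*1/2 / 10
T = 13 / 10
T = 13/10 s

13/10 s


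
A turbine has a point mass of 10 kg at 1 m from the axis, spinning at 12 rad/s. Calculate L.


Given: m = 10 kg, r = 1 m, omega = 12 rad/s
For a point mass: I = m*r^2
I = 10*1^2 = 10*1 = 10
L = I*omega = 10*12
L = 120 kg*m^2/s

120 kg*m^2/s


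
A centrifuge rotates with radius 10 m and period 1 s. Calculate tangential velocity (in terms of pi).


Given: radius r = 10 m, period T = 1 s
Using v = 2*pi*r / T
v = 2*pi*10 / 1
v = 20*pi / 1
v = 20*pi m/s

20*pi m/s


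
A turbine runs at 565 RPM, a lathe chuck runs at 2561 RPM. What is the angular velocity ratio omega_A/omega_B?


Given: RPM_A = 565, RPM_B = 2561
omega = 2*pi*RPM/60, so omega_A/omega_B = RPM_A / RPM_B
omega_A/omega_B = 565 / 2561
omega_A/omega_B = 565/2561

565/2561


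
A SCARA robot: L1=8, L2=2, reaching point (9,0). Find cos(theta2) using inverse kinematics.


Given: L1 = 8, L2 = 2, target (x, y) = (9, 0)
Using cos(theta2) = (x^2 + y^2 - L1^2 - L2^2) / (2*L1*L2)
x^2 + y^2 = 9^2 + 0 = 81
L1^2 + L2^2 = 64 + 4 = 68
Numerator = 81 - 68 = 13
Denominator = 2*8*2 = 32
cos(theta2) = 13/32 = 13/32

13/32


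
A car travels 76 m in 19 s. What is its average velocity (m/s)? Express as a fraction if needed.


Given: distance d = 76 m, time t = 19 s
Using v = d / t
v = 76 / 19
v = 4 m/s

4 m/s


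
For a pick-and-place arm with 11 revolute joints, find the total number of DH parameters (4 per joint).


Given: 11 joints, 4 DH parameters per joint (d, theta, a, alpha)
Total DH parameters = number_of_joints * 4
Total = 11 * 4
Total = 44

44


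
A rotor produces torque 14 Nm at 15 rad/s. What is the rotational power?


Given: tau = 14 Nm, omega = 15 rad/s
Using P = tau * omega
P = 14 * 15
P = 210 W

210 W


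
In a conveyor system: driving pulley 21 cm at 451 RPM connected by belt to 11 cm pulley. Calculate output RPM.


Given: D1 = 21 cm, w1 = 451 RPM, D2 = 11 cm
Using D1*w1 = D2*w2
w2 = D1*w1 / D2
w2 = 21*451 / 11
w2 = 9471 / 11
w2 = 861 RPM

861 RPM


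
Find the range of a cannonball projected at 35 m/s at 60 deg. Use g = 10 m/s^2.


Given: v0 = 35 m/s, theta = 60 deg, g = 10 m/s^2
sin(2*60) = sin(120) = sqrt(3)/2
Using R = v0^2 * sin(2*theta) / g
R = 35^2 * (sqrt(3)/2) / 10
R = 1225 * sqrt(3) / 20
R = 245/4*sqrt(3) m

245/4*sqrt(3) m


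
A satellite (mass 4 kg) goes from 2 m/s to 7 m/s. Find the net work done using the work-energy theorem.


Given: m = 4 kg, v0 = 2 m/s, v = 7 m/s
Using W = (1/2)*m*(v^2 - v0^2)
v^2 = 7^2 = 49
v0^2 = 2^2 = 4
v^2 - v0^2 = 49 - 4 = 45
W = (1/2)*4*45 = 90 J

90 J


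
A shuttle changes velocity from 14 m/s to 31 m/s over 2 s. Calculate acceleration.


Given: initial velocity v0 = 14 m/s, final velocity v = 31 m/s, time t = 2 s
Using a = (v - v0) / t
a = (31 - 14) / 2
a = 17 / 2
a = 17/2 m/s^2

17/2 m/s^2


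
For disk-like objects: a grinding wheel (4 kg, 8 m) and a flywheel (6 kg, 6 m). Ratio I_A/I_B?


Given: M1=4 kg, R1=8 m, M2=6 kg, R2=6 m
For a disk: I = (1/2)*M*R^2, so I_A/I_B = (M1*R1^2)/(M2*R2^2)
M1*R1^2 = 4*64 = 256
M2*R2^2 = 6*36 = 216
I_A/I_B = 256/216 = 32/27

32/27


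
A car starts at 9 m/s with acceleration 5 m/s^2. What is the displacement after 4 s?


Given: v0 = 9 m/s, a = 5 m/s^2, t = 4 s
Using s = v0*t + (1/2)*a*t^2
s = 9*4 + (1/2)*5*4^2
s = 36 + (1/2)*80
s = 36 + 40
s = 76

76 m


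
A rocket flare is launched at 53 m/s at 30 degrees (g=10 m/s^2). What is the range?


Given: v0 = 53 m/s, theta = 30 deg, g = 10 m/s^2
sin(2*30) = sin(60) = sqrt(3)/2
Using R = v0^2 * sin(2*theta) / g
R = 53^2 * (sqrt(3)/2) / 10
R = 2809 * sqrt(3) / 20
R = 2809/20*sqrt(3) m

2809/20*sqrt(3) m


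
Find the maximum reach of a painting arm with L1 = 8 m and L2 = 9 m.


Given: L1 = 8 m, L2 = 9 m
For a 2-link planar arm, max reach = L1 + L2 (fully extended)
Max reach = 8 + 9
Max reach = 17 m

17 m


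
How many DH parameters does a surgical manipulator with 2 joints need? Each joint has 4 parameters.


Given: 2 joints, 4 DH parameters per joint (d, theta, a, alpha)
Total DH parameters = number_of_joints * 4
Total = 2 * 4
Total = 8

8


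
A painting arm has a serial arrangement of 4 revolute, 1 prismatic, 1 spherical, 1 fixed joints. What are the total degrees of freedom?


Given: serial robot with 4 revolute, 1 prismatic, 1 spherical, 1 fixed joints
DOF contribution per joint type: revolute=1, prismatic=1, spherical=3, fixed=0
DOF = 4*1 + 1*1 + 1*3 + 1*0
DOF = 8

8


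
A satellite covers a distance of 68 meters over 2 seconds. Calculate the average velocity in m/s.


Given: distance d = 68 m, time t = 2 s
Using v = d / t
v = 68 / 2
v = 34 m/s

34 m/s


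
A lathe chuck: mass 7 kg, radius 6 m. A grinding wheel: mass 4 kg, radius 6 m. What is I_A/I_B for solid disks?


Given: M1=7 kg, R1=6 m, M2=4 kg, R2=6 m
For a disk: I = (1/2)*M*R^2, so I_A/I_B = (M1*R1^2)/(M2*R2^2)
M1*R1^2 = 7*36 = 252
M2*R2^2 = 4*36 = 144
I_A/I_B = 252/144 = 7/4

7/4


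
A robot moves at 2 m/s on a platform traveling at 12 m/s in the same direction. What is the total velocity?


Given: object velocity = 2 m/s, platform velocity = 12 m/s (same direction)
Using classical velocity addition: v_total = v_object + v_platform
v_total = 2 + 12
v_total = 14 m/s

14 m/s


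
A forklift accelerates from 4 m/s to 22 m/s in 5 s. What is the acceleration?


Given: initial velocity v0 = 4 m/s, final velocity v = 22 m/s, time t = 5 s
Using a = (v - v0) / t
a = (22 - 4) / 5
a = 18 / 5
a = 18/5 m/s^2

18/5 m/s^2


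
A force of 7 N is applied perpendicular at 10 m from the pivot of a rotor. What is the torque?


Given: F = 7 N, r = 10 m, angle = 90 deg (perpendicular)
Using tau = F * r * sin(90)
sin(90) = 1
tau = 7 * 10 * 1
tau = 70 Nm

70 Nm


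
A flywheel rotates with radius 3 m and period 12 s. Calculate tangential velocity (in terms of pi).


Given: radius r = 3 m, period T = 12 s
Using v = 2*pi*r / T
v = 2*pi*3 / 12
v = 6*pi / 12
v = 1/2*pi m/s

1/2*pi m/s


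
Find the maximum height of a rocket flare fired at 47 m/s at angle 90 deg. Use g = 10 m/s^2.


Given: v0 = 47 m/s, theta = 90 deg, g = 10 m/s^2
sin^2(90) = 1
Using H = v0^2 * sin^2(theta) / (2*g)
H = 47^2 * 1 / (2*10)
H = 2209 * 1 / 20
H = 2209 / 20
H = 2209/20 m

2209/20 m


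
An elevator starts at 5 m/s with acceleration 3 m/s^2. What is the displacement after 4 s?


Given: v0 = 5 m/s, a = 3 m/s^2, t = 4 s
Using s = v0*t + (1/2)*a*t^2
s = 5*4 + (1/2)*3*4^2
s = 20 + (1/2)*48
s = 20 + 24
s = 44

44 m


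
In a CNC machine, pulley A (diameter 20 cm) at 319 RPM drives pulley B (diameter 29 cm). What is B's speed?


Given: D1 = 20 cm, w1 = 319 RPM, D2 = 29 cm
Using D1*w1 = D2*w2
w2 = D1*w1 / D2
w2 = 20*319 / 29
w2 = 6380 / 29
w2 = 220 RPM

220 RPM


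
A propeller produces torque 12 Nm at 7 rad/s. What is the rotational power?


Given: tau = 12 Nm, omega = 7 rad/s
Using P = tau * omega
P = 12 * 7
P = 84 W

84 W


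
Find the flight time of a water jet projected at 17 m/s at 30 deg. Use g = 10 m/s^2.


Given: v0 = 17 m/s, theta = 30 deg, g = 10 m/s^2
sin(30) = 1/2
Using T = 2*v0*sin(theta) / g
T = 2*17*1/2 / 10
T = 17 / 10
T = 17/10 s

17/10 s


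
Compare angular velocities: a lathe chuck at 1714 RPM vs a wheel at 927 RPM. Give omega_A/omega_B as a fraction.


Given: RPM_A = 1714, RPM_B = 927
omega = 2*pi*RPM/60, so omega_A/omega_B = RPM_A / RPM_B
omega_A/omega_B = 1714 / 927
omega_A/omega_B = 1714/927

1714/927


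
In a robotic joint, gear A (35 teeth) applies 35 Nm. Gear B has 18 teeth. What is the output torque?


Given: N1 = 35, N2 = 18, T1 = 35 Nm
Using T2/T1 = N2/N1
T2 = T1 * N2 / N1
T2 = 35 * 18 / 35
T2 = 630 / 35
T2 = 18 Nm

18 Nm


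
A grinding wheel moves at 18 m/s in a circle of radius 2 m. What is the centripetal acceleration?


Given: v = 18 m/s, r = 2 m
Using a_c = v^2 / r
a_c = 18^2 / 2
a_c = 324 / 2
a_c = 162 m/s^2

162 m/s^2


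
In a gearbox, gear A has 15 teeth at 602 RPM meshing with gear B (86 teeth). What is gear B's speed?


Given: N1 = 15 teeth, w1 = 602 RPM, N2 = 86 teeth
Using N1*w1 = N2*w2
w2 = N1*w1 / N2
w2 = 15*602 / 86
w2 = 9030 / 86
w2 = 105 RPM

105 RPM


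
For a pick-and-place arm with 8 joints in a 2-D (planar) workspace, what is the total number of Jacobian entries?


Given: task space dimension = 2, joints = 8
Jacobian is a 2 x 8 matrix
Total entries = rows * columns
Total = 2 * 8
Total = 16

16


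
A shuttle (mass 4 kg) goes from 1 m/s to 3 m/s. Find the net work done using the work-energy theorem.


Given: m = 4 kg, v0 = 1 m/s, v = 3 m/s
Using W = (1/2)*m*(v^2 - v0^2)
v^2 = 3^2 = 9
v0^2 = 1^2 = 1
v^2 - v0^2 = 9 - 1 = 8
W = (1/2)*4*8 = 16 J

16 J


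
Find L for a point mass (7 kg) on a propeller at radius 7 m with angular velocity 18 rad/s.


Given: m = 7 kg, r = 7 m, omega = 18 rad/s
For a point mass: I = m*r^2
I = 7*7^2 = 7*49 = 343
L = I*omega = 343*18
L = 6174 kg*m^2/s

6174 kg*m^2/s


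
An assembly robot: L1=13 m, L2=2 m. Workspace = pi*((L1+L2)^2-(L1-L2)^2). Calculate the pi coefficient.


Given: L1 = 13, L2 = 2
(L1+L2)^2 = (15)^2 = 225
(L1-L2)^2 = (11)^2 = 121
Difference = 225 - 121 = 104
This equals 4*L1*L2 = 4*13*2 = 104
Workspace area = 104*pi

104


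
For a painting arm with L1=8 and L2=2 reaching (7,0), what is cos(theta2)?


Given: L1 = 8, L2 = 2, target (x, y) = (7, 0)
Using cos(theta2) = (x^2 + y^2 - L1^2 - L2^2) / (2*L1*L2)
x^2 + y^2 = 7^2 + 0 = 49
L1^2 + L2^2 = 64 + 4 = 68
Numerator = 49 - 68 = -19
Denominator = 2*8*2 = 32
cos(theta2) = -19/32 = -19/32

-19/32


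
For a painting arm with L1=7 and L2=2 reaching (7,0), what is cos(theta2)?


Given: L1 = 7, L2 = 2, target (x, y) = (7, 0)
Using cos(theta2) = (x^2 + y^2 - L1^2 - L2^2) / (2*L1*L2)
x^2 + y^2 = 7^2 + 0 = 49
L1^2 + L2^2 = 49 + 4 = 53
Numerator = 49 - 53 = -4
Denominator = 2*7*2 = 28
cos(theta2) = -4/28 = -1/7

-1/7


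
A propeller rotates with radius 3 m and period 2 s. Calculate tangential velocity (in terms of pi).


Given: radius r = 3 m, period T = 2 s
Using v = 2*pi*r / T
v = 2*pi*3 / 2
v = 6*pi / 2
v = 3*pi m/s

3*pi m/s


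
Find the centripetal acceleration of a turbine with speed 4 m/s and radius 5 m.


Given: v = 4 m/s, r = 5 m
Using a_c = v^2 / r
a_c = 4^2 / 5
a_c = 16 / 5
a_c = 16/5 m/s^2

16/5 m/s^2


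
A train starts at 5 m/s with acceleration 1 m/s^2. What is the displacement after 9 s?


Given: v0 = 5 m/s, a = 1 m/s^2, t = 9 s
Using s = v0*t + (1/2)*a*t^2
s = 5*9 + (1/2)*1*9^2
s = 45 + (1/2)*81
s = 45 + 81/2
s = 171/2

171/2 m


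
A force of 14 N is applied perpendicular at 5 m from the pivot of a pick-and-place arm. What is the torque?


Given: F = 14 N, r = 5 m, angle = 90 deg (perpendicular)
Using tau = F * r * sin(90)
sin(90) = 1
tau = 14 * 5 * 1
tau = 70 Nm

70 Nm


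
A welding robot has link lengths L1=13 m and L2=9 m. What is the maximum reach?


Given: L1 = 13 m, L2 = 9 m
For a 2-link planar arm, max reach = L1 + L2 (fully extended)
Max reach = 13 + 9
Max reach = 22 m

22 m


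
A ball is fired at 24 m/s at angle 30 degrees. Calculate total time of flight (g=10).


Given: v0 = 24 m/s, theta = 30 deg, g = 10 m/s^2
sin(30) = 1/2
Using T = 2*v0*sin(theta) / g
T = 2*24*1/2 / 10
T = 24 / 10
T = 12/5 s

12/5 s


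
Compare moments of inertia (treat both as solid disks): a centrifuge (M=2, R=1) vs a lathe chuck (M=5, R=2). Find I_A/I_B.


Given: M1=2 kg, R1=1 m, M2=5 kg, R2=2 m
For a disk: I = (1/2)*M*R^2, so I_A/I_B = (M1*R1^2)/(M2*R2^2)
M1*R1^2 = 2*1 = 2
M2*R2^2 = 5*4 = 20
I_A/I_B = 2/20 = 1/10

1/10


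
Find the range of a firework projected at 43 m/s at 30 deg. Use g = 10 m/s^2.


Given: v0 = 43 m/s, theta = 30 deg, g = 10 m/s^2
sin(2*30) = sin(60) = sqrt(3)/2
Using R = v0^2 * sin(2*theta) / g
R = 43^2 * (sqrt(3)/2) / 10
R = 1849 * sqrt(3) / 20
R = 1849/20*sqrt(3) m

1849/20*sqrt(3) m


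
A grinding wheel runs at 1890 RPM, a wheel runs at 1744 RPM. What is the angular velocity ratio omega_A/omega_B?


Given: RPM_A = 1890, RPM_B = 1744
omega = 2*pi*RPM/60, so omega_A/omega_B = RPM_A / RPM_B
omega_A/omega_B = 1890 / 1744
omega_A/omega_B = 945/872

945/872


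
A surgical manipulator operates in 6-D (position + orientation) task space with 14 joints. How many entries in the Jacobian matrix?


Given: task space dimension = 6, joints = 14
Jacobian is a 6 x 14 matrix
Total entries = rows * columns
Total = 6 * 14
Total = 84

84


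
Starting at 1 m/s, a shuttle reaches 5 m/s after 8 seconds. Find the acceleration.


Given: initial velocity v0 = 1 m/s, final velocity v = 5 m/s, time t = 8 s
Using a = (v - v0) / t
a = (5 - 1) / 8
a = 4 / 8
a = 1/2 m/s^2

1/2 m/s^2


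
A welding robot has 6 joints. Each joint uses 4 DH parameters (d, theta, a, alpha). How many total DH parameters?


Given: 6 joints, 4 DH parameters per joint (d, theta, a, alpha)
Total DH parameters = number_of_joints * 4
Total = 6 * 4
Total = 24

24


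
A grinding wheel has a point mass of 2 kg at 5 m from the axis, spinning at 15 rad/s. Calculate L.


Given: m = 2 kg, r = 5 m, omega = 15 rad/s
For a point mass: I = m*r^2
I = 2*5^2 = 2*25 = 50
L = I*omega = 50*15
L = 750 kg*m^2/s

750 kg*m^2/s


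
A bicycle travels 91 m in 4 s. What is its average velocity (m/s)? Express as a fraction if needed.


Given: distance d = 91 m, time t = 4 s
Using v = d / t
v = 91 / 4
v = 91/4 m/s

91/4 m/s


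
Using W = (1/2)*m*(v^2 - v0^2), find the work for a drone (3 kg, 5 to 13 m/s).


Given: m = 3 kg, v0 = 5 m/s, v = 13 m/s
Using W = (1/2)*m*(v^2 - v0^2)
v^2 = 13^2 = 169
v0^2 = 5^2 = 25
v^2 - v0^2 = 169 - 25 = 144
W = (1/2)*3*144 = 216 J

216 J


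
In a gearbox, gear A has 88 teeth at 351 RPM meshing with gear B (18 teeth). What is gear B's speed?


Given: N1 = 88 teeth, w1 = 351 RPM, N2 = 18 teeth
Using N1*w1 = N2*w2
w2 = N1*w1 / N2
w2 = 88*351 / 18
w2 = 30888 / 18
w2 = 1716 RPM

1716 RPM


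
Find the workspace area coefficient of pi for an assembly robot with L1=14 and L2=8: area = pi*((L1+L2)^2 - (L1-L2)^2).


Given: L1 = 14, L2 = 8
(L1+L2)^2 = (22)^2 = 484
(L1-L2)^2 = (6)^2 = 36
Difference = 484 - 36 = 448
This equals 4*L1*L2 = 4*14*8 = 448
Workspace area = 448*pi

448


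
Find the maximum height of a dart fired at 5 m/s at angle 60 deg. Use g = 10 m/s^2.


Given: v0 = 5 m/s, theta = 60 deg, g = 10 m/s^2
sin^2(60) = 3/4
Using H = v0^2 * sin^2(theta) / (2*g)
H = 5^2 * 3/4 / (2*10)
H = 25 * 3/4 / 20
H = 75/4 / 20
H = 15/16 m

15/16 m


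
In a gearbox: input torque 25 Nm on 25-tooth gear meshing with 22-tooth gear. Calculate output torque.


Given: N1 = 25, N2 = 22, T1 = 25 Nm
Using T2/T1 = N2/N1
T2 = T1 * N2 / N1
T2 = 25 * 22 / 25
T2 = 550 / 25
T2 = 22 Nm

22 Nm


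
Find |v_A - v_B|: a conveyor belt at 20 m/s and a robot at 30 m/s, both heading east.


Given: v_A = 20 m/s east, v_B = 30 m/s east
Both move in the same direction; relative speed = |v_A - v_B|
|20 - 30| = |-10|
= 10 m/s

10 m/s


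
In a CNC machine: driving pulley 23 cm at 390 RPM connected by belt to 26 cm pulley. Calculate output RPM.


Given: D1 = 23 cm, w1 = 390 RPM, D2 = 26 cm
Using D1*w1 = D2*w2
w2 = D1*w1 / D2
w2 = 23*390 / 26
w2 = 8970 / 26
w2 = 345 RPM

345 RPM


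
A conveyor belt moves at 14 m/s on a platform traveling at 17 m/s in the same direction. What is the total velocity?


Given: object velocity = 14 m/s, platform velocity = 17 m/s (same direction)
Using classical velocity addition: v_total = v_object + v_platform
v_total = 14 + 17
v_total = 31 m/s

31 m/s


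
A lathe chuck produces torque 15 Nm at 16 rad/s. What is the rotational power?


Given: tau = 15 Nm, omega = 16 rad/s
Using P = tau * omega
P = 15 * 16
P = 240 W

240 W


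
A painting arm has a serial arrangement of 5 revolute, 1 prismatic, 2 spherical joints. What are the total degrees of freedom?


Given: serial robot with 5 revolute, 1 prismatic, 2 spherical joints
DOF contribution per joint type: revolute=1, prismatic=1, spherical=3, fixed=0
DOF = 5*1 + 1*1 + 2*3
DOF = 12

12


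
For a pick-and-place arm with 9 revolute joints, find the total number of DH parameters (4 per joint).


Given: 9 joints, 4 DH parameters per joint (d, theta, a, alpha)
Total DH parameters = number_of_joints * 4
Total = 9 * 4
Total = 36

36


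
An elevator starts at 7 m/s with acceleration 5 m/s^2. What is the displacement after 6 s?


Given: v0 = 7 m/s, a = 5 m/s^2, t = 6 s
Using s = v0*t + (1/2)*a*t^2
s = 7*6 + (1/2)*5*6^2
s = 42 + (1/2)*180
s = 42 + 90
s = 132

132 m


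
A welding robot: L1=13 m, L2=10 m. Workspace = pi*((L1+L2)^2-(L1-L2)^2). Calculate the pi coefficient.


Given: L1 = 13, L2 = 10
(L1+L2)^2 = (23)^2 = 529
(L1-L2)^2 = (3)^2 = 9
Difference = 529 - 9 = 520
This equals 4*L1*L2 = 4*13*10 = 520
Workspace area = 520*pi

520


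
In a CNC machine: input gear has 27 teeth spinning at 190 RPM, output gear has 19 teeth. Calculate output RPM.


Given: N1 = 27 teeth, w1 = 190 RPM, N2 = 19 teeth
Using N1*w1 = N2*w2
w2 = N1*w1 / N2
w2 = 27*190 / 19
w2 = 5130 / 19
w2 = 270 RPM

270 RPM


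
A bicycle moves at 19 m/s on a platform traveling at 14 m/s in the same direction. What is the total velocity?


Given: object velocity = 19 m/s, platform velocity = 14 m/s (same direction)
Using classical velocity addition: v_total = v_object + v_platform
v_total = 19 + 14
v_total = 33 m/s

33 m/s


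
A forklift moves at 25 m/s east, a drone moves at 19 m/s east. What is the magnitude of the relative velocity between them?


Given: v_A = 25 m/s east, v_B = 19 m/s east
Both move in the same direction; relative speed = |v_A - v_B|
|25 - 19| = |6|
= 6 m/s

6 m/s


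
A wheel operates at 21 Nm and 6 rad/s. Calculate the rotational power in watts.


Given: tau = 21 Nm, omega = 6 rad/s
Using P = tau * omega
P = 21 * 6
P = 126 W

126 W


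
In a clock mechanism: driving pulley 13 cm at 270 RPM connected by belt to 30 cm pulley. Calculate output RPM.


Given: D1 = 13 cm, w1 = 270 RPM, D2 = 30 cm
Using D1*w1 = D2*w2
w2 = D1*w1 / D2
w2 = 13*270 / 30
w2 = 3510 / 30
w2 = 117 RPM

117 RPM


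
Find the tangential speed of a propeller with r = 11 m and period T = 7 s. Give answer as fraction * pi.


Given: radius r = 11 m, period T = 7 s
Using v = 2*pi*r / T
v = 2*pi*11 / 7
v = 22*pi / 7
v = 22/7*pi m/s

22/7*pi m/s


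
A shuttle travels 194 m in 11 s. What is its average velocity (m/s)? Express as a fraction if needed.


Given: distance d = 194 m, time t = 11 s
Using v = d / t
v = 194 / 11
v = 194/11 m/s

194/11 m/s


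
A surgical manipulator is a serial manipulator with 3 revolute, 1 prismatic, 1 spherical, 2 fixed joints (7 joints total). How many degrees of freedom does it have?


Given: serial robot with 3 revolute, 1 prismatic, 1 spherical, 2 fixed joints
DOF contribution per joint type: revolute=1, prismatic=1, spherical=3, fixed=0
DOF = 3*1 + 1*1 + 1*3 + 2*0
DOF = 7

7


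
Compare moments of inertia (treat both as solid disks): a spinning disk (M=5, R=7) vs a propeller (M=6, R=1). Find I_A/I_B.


Given: M1=5 kg, R1=7 m, M2=6 kg, R2=1 m
For a disk: I = (1/2)*M*R^2, so I_A/I_B = (M1*R1^2)/(M2*R2^2)
M1*R1^2 = 5*49 = 245
M2*R2^2 = 6*1 = 6
I_A/I_B = 245/6 = 245/6

245/6


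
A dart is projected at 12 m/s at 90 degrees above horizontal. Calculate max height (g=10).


Given: v0 = 12 m/s, theta = 90 deg, g = 10 m/s^2
sin^2(90) = 1
Using H = v0^2 * sin^2(theta) / (2*g)
H = 12^2 * 1 / (2*10)
H = 144 * 1 / 20
H = 144 / 20
H = 36/5 m

36/5 m


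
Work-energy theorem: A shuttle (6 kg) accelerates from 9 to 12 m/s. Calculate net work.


Given: m = 6 kg, v0 = 9 m/s, v = 12 m/s
Using W = (1/2)*m*(v^2 - v0^2)
v^2 = 12^2 = 144
v0^2 = 9^2 = 81
v^2 - v0^2 = 144 - 81 = 63
W = (1/2)*6*63 = 189 J

189 J


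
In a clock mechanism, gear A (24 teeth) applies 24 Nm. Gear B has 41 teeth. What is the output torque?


Given: N1 = 24, N2 = 41, T1 = 24 Nm
Using T2/T1 = N2/N1
T2 = T1 * N2 / N1
T2 = 24 * 41 / 24
T2 = 984 / 24
T2 = 41 Nm

41 Nm


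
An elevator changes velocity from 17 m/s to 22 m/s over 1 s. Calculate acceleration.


Given: initial velocity v0 = 17 m/s, final velocity v = 22 m/s, time t = 1 s
Using a = (v - v0) / t
a = (22 - 17) / 1
a = 5 / 1
a = 5 m/s^2

5 m/s^2


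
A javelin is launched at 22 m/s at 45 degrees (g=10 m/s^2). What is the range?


Given: v0 = 22 m/s, theta = 45 deg, g = 10 m/s^2
sin(2*45) = sin(90) = 1
Using R = v0^2 * sin(2*theta) / g
R = 22^2 * 1 / 10
R = 484 / 10
R = 242/5 m

242/5 m


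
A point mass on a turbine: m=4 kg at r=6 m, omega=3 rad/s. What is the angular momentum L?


Given: m = 4 kg, r = 6 m, omega = 3 rad/s
For a point mass: I = m*r^2
I = 4*6^2 = 4*36 = 144
L = I*omega = 144*3
L = 432 kg*m^2/s

432 kg*m^2/s


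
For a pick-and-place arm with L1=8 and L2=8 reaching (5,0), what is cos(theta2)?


Given: L1 = 8, L2 = 8, target (x, y) = (5, 0)
Using cos(theta2) = (x^2 + y^2 - L1^2 - L2^2) / (2*L1*L2)
x^2 + y^2 = 5^2 + 0 = 25
L1^2 + L2^2 = 64 + 64 = 128
Numerator = 25 - 128 = -103
Denominator = 2*8*8 = 128
cos(theta2) = -103/128 = -103/128

-103/128


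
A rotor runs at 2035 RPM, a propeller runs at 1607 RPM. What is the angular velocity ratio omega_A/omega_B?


Given: RPM_A = 2035, RPM_B = 1607
omega = 2*pi*RPM/60, so omega_A/omega_B = RPM_A / RPM_B
omega_A/omega_B = 2035 / 1607
omega_A/omega_B = 2035/1607

2035/1607


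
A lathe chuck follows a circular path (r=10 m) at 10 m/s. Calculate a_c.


Given: v = 10 m/s, r = 10 m
Using a_c = v^2 / r
a_c = 10^2 / 10
a_c = 100 / 10
a_c = 10 m/s^2

10 m/s^2


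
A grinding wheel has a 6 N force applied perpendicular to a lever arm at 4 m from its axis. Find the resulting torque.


Given: F = 6 N, r = 4 m, angle = 90 deg (perpendicular)
Using tau = F * r * sin(90)
sin(90) = 1
tau = 6 * 4 * 1
tau = 24 Nm

24 Nm


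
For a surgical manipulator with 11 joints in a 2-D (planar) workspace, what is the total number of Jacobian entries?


Given: task space dimension = 2, joints = 11
Jacobian is a 2 x 11 matrix
Total entries = rows * columns
Total = 2 * 11
Total = 22

22


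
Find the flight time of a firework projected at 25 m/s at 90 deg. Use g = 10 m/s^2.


Given: v0 = 25 m/s, theta = 90 deg, g = 10 m/s^2
sin(90) = 1
Using T = 2*v0*sin(theta) / g
T = 2*25*1 / 10
T = 50 / 10
T = 5 s

5 s


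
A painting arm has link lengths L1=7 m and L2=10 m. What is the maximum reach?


Given: L1 = 7 m, L2 = 10 m
For a 2-link planar arm, max reach = L1 + L2 (fully extended)
Max reach = 7 + 10
Max reach = 17 m

17 m


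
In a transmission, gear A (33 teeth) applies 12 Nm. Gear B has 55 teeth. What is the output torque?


Given: N1 = 33, N2 = 55, T1 = 12 Nm
Using T2/T1 = N2/N1
T2 = T1 * N2 / N1
T2 = 12 * 55 / 33
T2 = 660 / 33
T2 = 20 Nm

20 Nm


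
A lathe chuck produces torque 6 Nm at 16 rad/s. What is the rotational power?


Given: tau = 6 Nm, omega = 16 rad/s
Using P = tau * omega
P = 6 * 16
P = 96 W

96 W


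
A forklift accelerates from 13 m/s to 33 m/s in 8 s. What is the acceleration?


Given: initial velocity v0 = 13 m/s, final velocity v = 33 m/s, time t = 8 s
Using a = (v - v0) / t
a = (33 - 13) / 8
a = 20 / 8
a = 5/2 m/s^2

5/2 m/s^2


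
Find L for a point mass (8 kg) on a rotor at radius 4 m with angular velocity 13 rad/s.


Given: m = 8 kg, r = 4 m, omega = 13 rad/s
For a point mass: I = m*r^2
I = 8*4^2 = 8*16 = 128
L = I*omega = 128*13
L = 1664 kg*m^2/s

1664 kg*m^2/s


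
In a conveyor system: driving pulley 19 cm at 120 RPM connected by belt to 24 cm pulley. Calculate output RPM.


Given: D1 = 19 cm, w1 = 120 RPM, D2 = 24 cm
Using D1*w1 = D2*w2
w2 = D1*w1 / D2
w2 = 19*120 / 24
w2 = 2280 / 24
w2 = 95 RPM

95 RPM


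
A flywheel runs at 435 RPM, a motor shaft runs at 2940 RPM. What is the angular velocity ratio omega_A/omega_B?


Given: RPM_A = 435, RPM_B = 2940
omega = 2*pi*RPM/60, so omega_A/omega_B = RPM_A / RPM_B
omega_A/omega_B = 435 / 2940
omega_A/omega_B = 29/196

29/196


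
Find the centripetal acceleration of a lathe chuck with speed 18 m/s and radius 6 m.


Given: v = 18 m/s, r = 6 m
Using a_c = v^2 / r
a_c = 18^2 / 6
a_c = 324 / 6
a_c = 54 m/s^2

54 m/s^2


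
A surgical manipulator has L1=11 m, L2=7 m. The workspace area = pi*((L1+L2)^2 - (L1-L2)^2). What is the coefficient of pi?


Given: L1 = 11, L2 = 7
(L1+L2)^2 = (18)^2 = 324
(L1-L2)^2 = (4)^2 = 16
Difference = 324 - 16 = 308
This equals 4*L1*L2 = 4*11*7 = 308
Workspace area = 308*pi

308


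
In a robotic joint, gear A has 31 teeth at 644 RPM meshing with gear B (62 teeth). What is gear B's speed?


Given: N1 = 31 teeth, w1 = 644 RPM, N2 = 62 teeth
Using N1*w1 = N2*w2
w2 = N1*w1 / N2
w2 = 31*644 / 62
w2 = 19964 / 62
w2 = 322 RPM

322 RPM


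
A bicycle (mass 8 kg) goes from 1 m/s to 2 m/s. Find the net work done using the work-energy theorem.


Given: m = 8 kg, v0 = 1 m/s, v = 2 m/s
Using W = (1/2)*m*(v^2 - v0^2)
v^2 = 2^2 = 4
v0^2 = 1^2 = 1
v^2 - v0^2 = 4 - 1 = 3
W = (1/2)*8*3 = 12 J

12 J


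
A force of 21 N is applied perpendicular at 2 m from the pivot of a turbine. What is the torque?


Given: F = 21 N, r = 2 m, angle = 90 deg (perpendicular)
Using tau = F * r * sin(90)
sin(90) = 1
tau = 21 * 2 * 1
tau = 42 Nm

42 Nm


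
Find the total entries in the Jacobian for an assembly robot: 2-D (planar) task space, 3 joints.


Given: task space dimension = 2, joints = 3
Jacobian is a 2 x 3 matrix
Total entries = rows * columns
Total = 2 * 3
Total = 6

6


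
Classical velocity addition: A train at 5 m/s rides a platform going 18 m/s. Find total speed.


Given: object velocity = 5 m/s, platform velocity = 18 m/s (same direction)
Using classical velocity addition: v_total = v_object + v_platform
v_total = 5 + 18
v_total = 23 m/s

23 m/s


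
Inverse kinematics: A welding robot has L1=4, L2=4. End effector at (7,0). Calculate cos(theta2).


Given: L1 = 4, L2 = 4, target (x, y) = (7, 0)
Using cos(theta2) = (x^2 + y^2 - L1^2 - L2^2) / (2*L1*L2)
x^2 + y^2 = 7^2 + 0 = 49
L1^2 + L2^2 = 16 + 16 = 32
Numerator = 49 - 32 = 17
Denominator = 2*4*4 = 32
cos(theta2) = 17/32 = 17/32

17/32


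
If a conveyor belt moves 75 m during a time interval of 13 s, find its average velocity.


Given: distance d = 75 m, time t = 13 s
Using v = d / t
v = 75 / 13
v = 75/13 m/s

75/13 m/s


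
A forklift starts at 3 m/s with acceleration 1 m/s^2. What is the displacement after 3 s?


Given: v0 = 3 m/s, a = 1 m/s^2, t = 3 s
Using s = v0*t + (1/2)*a*t^2
s = 3*3 + (1/2)*1*3^2
s = 9 + (1/2)*9
s = 9 + 9/2
s = 27/2

27/2 m


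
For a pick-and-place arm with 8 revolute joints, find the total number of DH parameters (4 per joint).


Given: 8 joints, 4 DH parameters per joint (d, theta, a, alpha)
Total DH parameters = number_of_joints * 4
Total = 8 * 4
Total = 32

32


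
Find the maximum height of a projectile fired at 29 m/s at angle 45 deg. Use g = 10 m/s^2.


Given: v0 = 29 m/s, theta = 45 deg, g = 10 m/s^2
sin^2(45) = 1/2
Using H = v0^2 * sin^2(theta) / (2*g)
H = 29^2 * 1/2 / (2*10)
H = 841 * 1/2 / 20
H = 841/2 / 20
H = 841/40 m

841/40 m


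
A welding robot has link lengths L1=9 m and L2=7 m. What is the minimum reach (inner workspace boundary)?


Given: L1 = 9 m, L2 = 7 m
For a 2-link planar arm, min reach = |L1 - L2| (second link folded back)
Min reach = |9 - 7|
Min reach = 2 m

2 m


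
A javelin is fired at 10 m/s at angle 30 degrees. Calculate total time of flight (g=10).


Given: v0 = 10 m/s, theta = 30 deg, g = 10 m/s^2
sin(30) = 1/2
Using T = 2*v0*sin(theta) / g
T = 2*10*1/2 / 10
T = 10 / 10
T = 1 s

1 s


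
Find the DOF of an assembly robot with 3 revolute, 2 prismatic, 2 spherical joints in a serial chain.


Given: serial robot with 3 revolute, 2 prismatic, 2 spherical joints
DOF contribution per joint type: revolute=1, prismatic=1, spherical=3, fixed=0
DOF = 3*1 + 2*1 + 2*3
DOF = 11

11


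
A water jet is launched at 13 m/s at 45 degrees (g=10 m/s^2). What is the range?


Given: v0 = 13 m/s, theta = 45 deg, g = 10 m/s^2
sin(2*45) = sin(90) = 1
Using R = v0^2 * sin(2*theta) / g
R = 13^2 * 1 / 10
R = 169 / 10
R = 169/10 m

169/10 m


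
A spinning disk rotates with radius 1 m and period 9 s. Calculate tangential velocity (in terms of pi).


Given: radius r = 1 m, period T = 9 s
Using v = 2*pi*r / T
v = 2*pi*1 / 9
v = 2*pi / 9
v = 2/9*pi m/s

2/9*pi m/s


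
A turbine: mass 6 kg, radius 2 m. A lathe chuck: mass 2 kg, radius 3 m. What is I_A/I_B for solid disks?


Given: M1=6 kg, R1=2 m, M2=2 kg, R2=3 m
For a disk: I = (1/2)*M*R^2, so I_A/I_B = (M1*R1^2)/(M2*R2^2)
M1*R1^2 = 6*4 = 24
M2*R2^2 = 2*9 = 18
I_A/I_B = 24/18 = 4/3

4/3


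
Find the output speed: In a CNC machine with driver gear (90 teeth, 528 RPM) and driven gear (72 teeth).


Given: N1 = 90 teeth, w1 = 528 RPM, N2 = 72 teeth
Using N1*w1 = N2*w2
w2 = N1*w1 / N2
w2 = 90*528 / 72
w2 = 47520 / 72
w2 = 660 RPM

660 RPM


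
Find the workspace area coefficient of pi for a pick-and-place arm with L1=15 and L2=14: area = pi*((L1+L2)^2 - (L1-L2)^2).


Given: L1 = 15, L2 = 14
(L1+L2)^2 = (29)^2 = 841
(L1-L2)^2 = (1)^2 = 1
Difference = 841 - 1 = 840
This equals 4*L1*L2 = 4*15*14 = 840
Workspace area = 840*pi

840


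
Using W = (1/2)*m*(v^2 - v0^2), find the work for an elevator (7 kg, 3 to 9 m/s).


Given: m = 7 kg, v0 = 3 m/s, v = 9 m/s
Using W = (1/2)*m*(v^2 - v0^2)
v^2 = 9^2 = 81
v0^2 = 3^2 = 9
v^2 - v0^2 = 81 - 9 = 72
W = (1/2)*7*72 = 252 J

252 J


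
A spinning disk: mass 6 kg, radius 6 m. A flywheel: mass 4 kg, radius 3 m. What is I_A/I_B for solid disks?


Given: M1=6 kg, R1=6 m, M2=4 kg, R2=3 m
For a disk: I = (1/2)*M*R^2, so I_A/I_B = (M1*R1^2)/(M2*R2^2)
M1*R1^2 = 6*36 = 216
M2*R2^2 = 4*9 = 36
I_A/I_B = 216/36 = 6

6


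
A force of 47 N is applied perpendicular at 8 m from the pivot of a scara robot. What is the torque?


Given: F = 47 N, r = 8 m, angle = 90 deg (perpendicular)
Using tau = F * r * sin(90)
sin(90) = 1
tau = 47 * 8 * 1
tau = 376 Nm

376 Nm


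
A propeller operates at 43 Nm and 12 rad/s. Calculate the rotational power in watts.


Given: tau = 43 Nm, omega = 12 rad/s
Using P = tau * omega
P = 43 * 12
P = 516 W

516 W


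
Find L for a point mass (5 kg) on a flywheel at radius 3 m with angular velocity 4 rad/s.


Given: m = 5 kg, r = 3 m, omega = 4 rad/s
For a point mass: I = m*r^2
I = 5*3^2 = 5*9 = 45
L = I*omega = 45*4
L = 180 kg*m^2/s

180 kg*m^2/s


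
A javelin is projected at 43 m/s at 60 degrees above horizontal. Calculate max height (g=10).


Given: v0 = 43 m/s, theta = 60 deg, g = 10 m/s^2
sin^2(60) = 3/4
Using H = v0^2 * sin^2(theta) / (2*g)
H = 43^2 * 3/4 / (2*10)
H = 1849 * 3/4 / 20
H = 5547/4 / 20
H = 5547/80 m

5547/80 m


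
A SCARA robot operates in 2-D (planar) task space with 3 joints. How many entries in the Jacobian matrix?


Given: task space dimension = 2, joints = 3
Jacobian is a 2 x 3 matrix
Total entries = rows * columns
Total = 2 * 3
Total = 6

6
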